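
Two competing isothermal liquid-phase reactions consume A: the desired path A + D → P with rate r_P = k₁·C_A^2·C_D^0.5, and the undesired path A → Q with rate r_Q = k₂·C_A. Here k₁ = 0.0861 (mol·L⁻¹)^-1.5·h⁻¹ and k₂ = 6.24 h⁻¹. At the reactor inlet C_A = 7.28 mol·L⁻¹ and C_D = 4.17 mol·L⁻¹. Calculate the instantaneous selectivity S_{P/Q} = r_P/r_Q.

S_{P/Q} = r_P/r_Q = (k₁·C_A^2·C_D^0.5)/(k₂·C_A) = (k₁/k₂)·C_A·C_D^0.5.
= (0.0861×7.280^2×4.170^0.5) / (6.24×7.280) = 9.318/45.43 = 0.205.
Since the desired path is higher order in A, keeping C_A high (PFR or concentrated feed) favours P.

0.205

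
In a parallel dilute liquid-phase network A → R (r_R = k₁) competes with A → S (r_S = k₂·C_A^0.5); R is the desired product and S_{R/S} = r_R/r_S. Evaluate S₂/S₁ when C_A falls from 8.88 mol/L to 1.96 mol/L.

S_{R/S} = (k₁/k₂)·C_A^-0.5, so S₂/S₁ = (C_{A,2}/C_{A,1})^-0.5.
= (1.96/8.88)^(-0.5) = (0.2207)^(-0.5) = 2.13.

2.13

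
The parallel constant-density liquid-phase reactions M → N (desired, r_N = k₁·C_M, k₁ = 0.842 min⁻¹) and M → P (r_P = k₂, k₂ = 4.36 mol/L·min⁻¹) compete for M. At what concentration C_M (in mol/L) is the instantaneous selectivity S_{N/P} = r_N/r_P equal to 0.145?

0.751 mol/L

S_{N/P} = (k₁/k₂)·C_M ⇒ C_M = S·k₂/k₁.
= 0.145×4.36/0.842 = 0.751 mol/L.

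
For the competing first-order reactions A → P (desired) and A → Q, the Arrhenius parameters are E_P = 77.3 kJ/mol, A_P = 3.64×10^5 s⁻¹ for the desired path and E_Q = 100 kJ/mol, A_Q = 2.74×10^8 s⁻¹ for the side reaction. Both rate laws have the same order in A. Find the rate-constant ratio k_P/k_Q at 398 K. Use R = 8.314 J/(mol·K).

Since both paths have the same order in A, the concentration cancels and S_{P/Q} = k_P/k_Q = (A_P/A_Q)·exp[(E_Q−E_P)/(RT)].
(E_Q−E_P)/(RT) = (100−77.3)×10³/(8.314×398) = 22700/3309 = 6.860.
k_P/k_Q = (3.64×10^5/2.74×10^8)·exp(6.860) = 0.001328 × 953.5 = 1.27.
Since E_P < E_Q, lowering the temperature improves selectivity toward P.

1.27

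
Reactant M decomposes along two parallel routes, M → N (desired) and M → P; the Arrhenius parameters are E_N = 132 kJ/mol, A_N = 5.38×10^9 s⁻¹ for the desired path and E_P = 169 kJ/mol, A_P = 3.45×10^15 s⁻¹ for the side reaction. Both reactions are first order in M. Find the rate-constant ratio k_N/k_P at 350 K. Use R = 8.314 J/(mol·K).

k_N/k_P = (A_N/A_P)·exp[−(E_N−E_P)/(RT)] = (A_N/A_P)·exp[(E_P−E_N)/(RT)].
(E_P−E_N)/(RT) = (169−132)×10³/(8.314×350) = 37000/2910 = 12.72.
k_N/k_P = (5.38×10^9/3.45×10^15)·exp(12.72) = 1.559×10^-6 × 3.328×10^5 = 0.519.
Since E_N < E_P, lowering the temperature improves selectivity toward N.

0.519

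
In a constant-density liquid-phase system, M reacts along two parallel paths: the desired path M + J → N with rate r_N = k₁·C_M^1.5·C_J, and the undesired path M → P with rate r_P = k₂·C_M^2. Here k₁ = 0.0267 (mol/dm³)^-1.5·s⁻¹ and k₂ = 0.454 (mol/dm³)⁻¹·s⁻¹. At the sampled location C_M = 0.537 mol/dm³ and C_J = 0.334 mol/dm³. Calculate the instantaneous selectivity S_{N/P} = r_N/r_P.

S_{N/P} = r_N/r_P = (k₁·C_M^1.5·C_J)/(k₂·C_M^2) = (k₁/k₂)·C_M^-0.5·C_J.
= (0.0267×0.5370^1.5×0.3340) / (0.454×0.5370^2) = 0.003509/0.1309 = 0.0268.

0.0268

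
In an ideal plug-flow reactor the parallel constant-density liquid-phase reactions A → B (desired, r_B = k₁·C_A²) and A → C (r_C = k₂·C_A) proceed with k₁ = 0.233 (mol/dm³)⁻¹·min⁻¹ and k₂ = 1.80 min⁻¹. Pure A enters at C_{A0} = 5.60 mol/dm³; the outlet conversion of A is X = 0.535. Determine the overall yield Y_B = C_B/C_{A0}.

0.184

C_A = C_{A0}(1−X) = 2.604 mol/dm³.
Along a PFR/batch, dC_C/dC_A = −r_C/(r_B+r_C) = −k₂/(k₂+k₁·C_A).
Integrating from C_{A0} to C_A: C_C = (1.80/0.233)·ln[(1.80+0.233·5.60)/(1.80+0.233·2.60)] = 7.725·ln(3.105/2.407) = 1.967 mol/dm³.
Then C_B = (C_{A0}−C_A) − C_C = 2.996 − 1.967 = 1.029 mol/dm³.
Y_B = C_B/C_{A0} = 1.029/5.60 = 0.184.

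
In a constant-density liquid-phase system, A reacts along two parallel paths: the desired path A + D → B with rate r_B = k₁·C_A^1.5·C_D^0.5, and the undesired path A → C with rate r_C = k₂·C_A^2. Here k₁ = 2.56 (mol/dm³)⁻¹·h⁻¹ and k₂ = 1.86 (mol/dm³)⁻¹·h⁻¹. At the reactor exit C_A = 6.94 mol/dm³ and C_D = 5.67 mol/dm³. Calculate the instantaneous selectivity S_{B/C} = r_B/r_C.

1.24

S_{B/C} = r_B/r_C = (k₁·C_A^1.5·C_D^0.5)/(k₂·C_A^2) = (k₁/k₂)·C_A^-0.5·C_D^0.5.
= (2.56×6.940^1.5×5.670^0.5) / (1.86×6.940^2) = 111.4/89.58 = 1.24.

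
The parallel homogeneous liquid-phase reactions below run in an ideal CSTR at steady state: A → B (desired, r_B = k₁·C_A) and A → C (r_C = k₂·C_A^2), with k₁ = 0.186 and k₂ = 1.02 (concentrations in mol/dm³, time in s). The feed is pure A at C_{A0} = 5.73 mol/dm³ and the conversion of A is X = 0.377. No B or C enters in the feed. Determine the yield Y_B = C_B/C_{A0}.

Exit C_A = C_{A0}(1−X) = 5.73×0.623 = 3.570 mol/dm³.
A CSTR operates uniformly at the exit composition, giving r_B = 0.6640 and r_C = 13.00 (each k·C_A^n at C_A = 3.570).
Fraction of consumed A going to B: r_B/(r_B+r_C) = 0.04860.
C_B = 0.04860·C_{A0}·X = 0.04860×5.73×0.377 = 0.105 mol/dm³; Y_B = C_B/C_{A0} = 0.0183.

0.0183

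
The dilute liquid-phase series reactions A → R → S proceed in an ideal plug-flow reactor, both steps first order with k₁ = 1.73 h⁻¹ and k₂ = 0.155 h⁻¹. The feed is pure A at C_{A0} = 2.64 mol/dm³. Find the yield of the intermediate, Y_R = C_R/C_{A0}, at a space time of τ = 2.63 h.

0.719

Solving the coupled first-order balances gives C_R(τ) = [k₁/(k₂−k₁)]·C_{A0}·(e^(−k₁τ) − e^(−k₂τ)).
e^(−k₁τ) = e^(−1.73×2.63) = e^(−4.550) = 0.01057; e^(−k₂τ) = e^(−0.4076) = 0.6652.
C_R = 1.73×2.64/(0.155−1.73) × (0.01057−0.6652) = (-2.900)×(-0.6546) = 1.898 mol/dm³.
Y_R = C_R/C_{A0} = 1.898/2.64 = 0.719.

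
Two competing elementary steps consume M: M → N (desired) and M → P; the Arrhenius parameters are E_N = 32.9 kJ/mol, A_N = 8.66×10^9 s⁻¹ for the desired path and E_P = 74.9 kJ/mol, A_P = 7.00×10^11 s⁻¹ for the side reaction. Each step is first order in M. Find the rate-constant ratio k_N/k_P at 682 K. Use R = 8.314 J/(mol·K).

20.4

Since both paths have the same order in M, the concentration cancels and S_{N/P} = k_N/k_P = (A_N/A_P)·exp[(E_P−E_N)/(RT)].
(E_P−E_N)/(RT) = (74.9−32.9)×10³/(8.314×682) = 42000/5670 = 7.407.
k_N/k_P = (8.66×10^9/7.00×10^11)·exp(7.407) = 0.01237 × 1648 = 20.4.
Since E_N < E_P, lowering the temperature improves selectivity toward N.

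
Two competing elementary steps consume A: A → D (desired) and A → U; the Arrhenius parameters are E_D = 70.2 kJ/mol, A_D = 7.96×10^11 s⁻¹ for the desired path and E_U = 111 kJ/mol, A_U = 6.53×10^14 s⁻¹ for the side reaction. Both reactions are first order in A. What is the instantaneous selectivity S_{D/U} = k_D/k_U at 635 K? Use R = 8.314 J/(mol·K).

k_D/k_U = (A_D/A_U)·exp[−(E_D−E_U)/(RT)] = (A_D/A_U)·exp[(E_U−E_D)/(RT)].
(E_U−E_D)/(RT) = (111−70.2)×10³/(8.314×635) = 40800/5279 = 7.728.
k_D/k_U = (7.96×10^11/6.53×10^14)·exp(7.728) = 0.001219 × 2271 = 2.77.
Since E_D < E_U, lowering the temperature improves selectivity toward D.

2.77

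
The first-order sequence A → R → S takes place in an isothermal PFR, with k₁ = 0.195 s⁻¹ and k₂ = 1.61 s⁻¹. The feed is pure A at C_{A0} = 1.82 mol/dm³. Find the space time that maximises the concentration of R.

1.49 s

For first-order series the maximum of C_R occurs at τ_opt = ln(k₂/k₁)/(k₂−k₁).
= ln(1.61/0.195)/(1.61−0.195) = ln(8.256)/1.415 = 2.111/1.415 = 1.49 s.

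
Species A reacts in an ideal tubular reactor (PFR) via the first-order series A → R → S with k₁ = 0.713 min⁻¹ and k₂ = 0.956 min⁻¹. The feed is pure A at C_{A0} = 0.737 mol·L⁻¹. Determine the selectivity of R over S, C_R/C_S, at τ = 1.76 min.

0.687

For first-order series with pure A initially, C_R(τ) = k₁C_{A0}/(k₂−k₁)·(e^(−k₁τ) − e^(−k₂τ)).
e^(−k₁τ) = e^(−0.713×1.76) = e^(−1.255) = 0.2851; e^(−k₂τ) = e^(−1.683) = 0.1859.
C_R = 0.713×0.737/(0.956−0.713) × (0.2851−0.1859) = 2.162×0.09921 = 0.2145 mol·L⁻¹.
C_A = C_{A0}e^(−k₁τ) = 0.2101 mol·L⁻¹, so C_S = C_{A0}−C_A−C_R = 0.3123 mol·L⁻¹; C_R/C_S = 0.687.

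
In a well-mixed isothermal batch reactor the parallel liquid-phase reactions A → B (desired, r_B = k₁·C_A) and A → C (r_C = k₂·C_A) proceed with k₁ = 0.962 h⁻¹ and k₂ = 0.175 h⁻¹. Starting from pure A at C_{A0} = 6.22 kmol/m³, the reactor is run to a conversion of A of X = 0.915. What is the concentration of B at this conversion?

C_A = C_{A0}(1−X) = 0.5287 kmol/m³.
Both paths are first order in A, so the instantaneous fraction to B is constant: dC_B/d(−C_A) = k₁/(k₁+k₂) = 0.8461.
C_B = 0.8461·(C_{A0}−C_A) = 0.8461×5.691 = 4.82 kmol/m³.

4.82 kmol/m³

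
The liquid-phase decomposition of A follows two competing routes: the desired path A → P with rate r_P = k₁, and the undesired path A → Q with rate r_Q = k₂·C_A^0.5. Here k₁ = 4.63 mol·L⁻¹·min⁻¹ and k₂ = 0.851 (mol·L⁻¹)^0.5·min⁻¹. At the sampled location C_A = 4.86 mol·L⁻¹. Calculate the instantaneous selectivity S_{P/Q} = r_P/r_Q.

2.47

S_{P/Q} = r_P/r_Q = (k₁)/(k₂·C_A^0.5) = (k₁/k₂)·C_A^-0.5.
= (4.63) / (0.851×4.860^0.5) = 4.630/1.876 = 2.47.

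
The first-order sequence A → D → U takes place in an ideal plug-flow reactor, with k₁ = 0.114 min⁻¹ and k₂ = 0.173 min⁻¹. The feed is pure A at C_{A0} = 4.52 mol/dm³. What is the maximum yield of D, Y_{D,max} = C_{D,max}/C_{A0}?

At the optimum, C_{D,max}/C_{A0} = (k₁/k₂)^[k₂/(k₂−k₁)].
= (0.114/0.173)^(0.173/(0.173−0.114)) = (0.6590)^(2.932) = 0.2943.

0.294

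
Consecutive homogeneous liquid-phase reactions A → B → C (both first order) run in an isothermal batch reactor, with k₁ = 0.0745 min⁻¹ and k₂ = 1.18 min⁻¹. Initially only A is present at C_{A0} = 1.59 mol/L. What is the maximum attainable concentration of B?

At the optimum, C_{B,max}/C_{A0} = (k₁/k₂)^[k₂/(k₂−k₁)].
= (0.0745/1.18)^(1.18/(1.18−0.0745)) = (0.06314)^(1.067) = 0.05241.
C_{B,max} = 0.05241×1.59 = 0.0833 mol/L.

0.0833 mol/L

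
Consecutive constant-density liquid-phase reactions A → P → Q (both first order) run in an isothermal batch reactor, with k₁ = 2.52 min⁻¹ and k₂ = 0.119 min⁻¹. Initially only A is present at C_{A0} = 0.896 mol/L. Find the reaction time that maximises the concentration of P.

1.27 min

For first-order series the maximum of C_P occurs at t_opt = ln(k₂/k₁)/(k₂−k₁).
= ln(0.119/2.52)/(0.119−2.52) = ln(0.04722)/-2.401 = -3.053/-2.401 = 1.27 min.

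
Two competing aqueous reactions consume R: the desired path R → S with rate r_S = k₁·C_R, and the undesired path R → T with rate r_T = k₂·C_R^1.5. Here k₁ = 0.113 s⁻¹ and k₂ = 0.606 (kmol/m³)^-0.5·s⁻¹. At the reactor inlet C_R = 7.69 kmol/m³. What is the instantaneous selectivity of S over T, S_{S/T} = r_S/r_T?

0.0672

S_{S/T} = r_S/r_T = (k₁·C_R)/(k₂·C_R^1.5) = (k₁/k₂)·C_R^-0.5.
= (0.113×7.690) / (0.606×7.690^1.5) = 0.8690/12.92 = 0.0672.
The undesired path is higher order in R, so low C_R (CSTR or dilute feed) favours S.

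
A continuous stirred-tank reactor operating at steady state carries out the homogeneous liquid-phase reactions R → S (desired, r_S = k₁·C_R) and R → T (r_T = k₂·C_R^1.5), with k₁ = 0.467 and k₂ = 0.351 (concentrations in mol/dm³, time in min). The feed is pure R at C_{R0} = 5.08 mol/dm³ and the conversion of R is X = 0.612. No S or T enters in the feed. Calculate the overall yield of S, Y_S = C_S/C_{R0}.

Exit C_R = C_{R0}(1−X) = 5.08×0.388 = 1.971 mol/dm³.
A CSTR operates uniformly at the exit composition, giving r_S = 0.9205 and r_T = 0.9713 (each k·C_R^n at C_R = 1.971).
Fraction of consumed R going to S: r_S/(r_S+r_T) = 0.4866.
C_S = 0.4866·C_{R0}·X = 0.4866×5.08×0.612 = 1.51 mol/dm³; Y_S = C_S/C_{R0} = 0.298.

0.298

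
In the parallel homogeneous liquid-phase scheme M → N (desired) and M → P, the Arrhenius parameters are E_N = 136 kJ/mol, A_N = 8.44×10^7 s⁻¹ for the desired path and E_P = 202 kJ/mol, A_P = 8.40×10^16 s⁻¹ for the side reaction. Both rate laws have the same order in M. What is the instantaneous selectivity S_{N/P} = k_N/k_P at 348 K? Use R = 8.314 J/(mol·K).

With equal orders, S_{N/P} = k_N/k_P = (A_N/A_P)·exp[(E_P−E_N)/(RT)].
(E_P−E_N)/(RT) = (202−136)×10³/(8.314×348) = 66000/2893 = 22.81.
k_N/k_P = (8.44×10^7/8.40×10^16)·exp(22.81) = 1.005×10^-9 × 8.071×10^9 = 8.11.

8.11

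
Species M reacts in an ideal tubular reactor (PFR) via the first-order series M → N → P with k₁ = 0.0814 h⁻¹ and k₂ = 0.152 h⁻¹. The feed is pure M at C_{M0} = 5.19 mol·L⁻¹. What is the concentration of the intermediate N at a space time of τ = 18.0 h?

0.995 mol·L⁻¹

For first-order series with pure M initially, C_N(τ) = k₁C_{M0}/(k₂−k₁)·(e^(−k₁τ) − e^(−k₂τ)).
e^(−k₁τ) = e^(−0.0814×18.0) = e^(−1.465) = 0.2310; e^(−k₂τ) = e^(−2.736) = 0.06483.
C_N = 0.0814×5.19/(0.152−0.0814) × (0.2310−0.06483) = 5.984×0.1662 = 0.9945 mol·L⁻¹.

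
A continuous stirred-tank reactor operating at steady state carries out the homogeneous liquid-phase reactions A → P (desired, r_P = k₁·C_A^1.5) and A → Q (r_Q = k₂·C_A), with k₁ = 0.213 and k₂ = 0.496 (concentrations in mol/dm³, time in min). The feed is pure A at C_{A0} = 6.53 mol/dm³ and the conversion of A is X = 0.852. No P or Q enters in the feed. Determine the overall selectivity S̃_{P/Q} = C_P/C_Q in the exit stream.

0.422

Exit C_A = C_{A0}(1−X) = 6.53×0.148 = 0.9664 mol/dm³.
In a CSTR the entire volume is at exit conditions, so r_P = 0.213×0.9664^1.5 = 0.2024 and r_Q = 0.496×0.9664 = 0.4794.
Overall selectivity = C_P/C_Q = r_Pτ/(r_Qτ) = r_P/r_Q = 0.422.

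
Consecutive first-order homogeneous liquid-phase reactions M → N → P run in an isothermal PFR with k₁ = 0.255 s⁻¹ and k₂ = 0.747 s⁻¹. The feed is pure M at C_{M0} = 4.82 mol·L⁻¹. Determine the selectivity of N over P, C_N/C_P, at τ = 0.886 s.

For first-order series with pure M initially, C_N(τ) = k₁C_{M0}/(k₂−k₁)·(e^(−k₁τ) − e^(−k₂τ)).
e^(−k₁τ) = e^(−0.255×0.886) = e^(−0.2259) = 0.7978; e^(−k₂τ) = e^(−0.6618) = 0.5159.
C_N = 0.255×4.82/(0.747−0.255) × (0.7978−0.5159) = 2.498×0.2819 = 0.7042 mol·L⁻¹.
C_M = C_{M0}e^(−k₁τ) = 3.845 mol·L⁻¹, so C_P = C_{M0}−C_M−C_N = 0.2706 mol·L⁻¹; C_N/C_P = 2.60.

2.60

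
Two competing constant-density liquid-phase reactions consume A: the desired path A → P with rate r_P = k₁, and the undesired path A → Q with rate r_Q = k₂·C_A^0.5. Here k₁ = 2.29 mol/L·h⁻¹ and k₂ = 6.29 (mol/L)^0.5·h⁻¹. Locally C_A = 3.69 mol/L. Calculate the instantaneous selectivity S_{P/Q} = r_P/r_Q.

0.190

S_{P/Q} = r_P/r_Q = (k₁)/(k₂·C_A^0.5) = (k₁/k₂)·C_A^-0.5.
= (2.29) / (6.29×3.690^0.5) = 2.290/12.08 = 0.190.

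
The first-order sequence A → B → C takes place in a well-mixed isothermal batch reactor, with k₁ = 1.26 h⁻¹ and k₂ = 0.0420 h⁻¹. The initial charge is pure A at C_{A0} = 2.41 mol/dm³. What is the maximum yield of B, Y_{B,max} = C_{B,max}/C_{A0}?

0.889

For a first-order series the maximum intermediate yield is C_{B,max}/C_{A0} = (k₁/k₂)^[k₂/(k₂−k₁)].
= (1.26/0.0420)^(0.0420/(0.0420−1.26)) = (30.00)^(-0.03448) = 0.8893.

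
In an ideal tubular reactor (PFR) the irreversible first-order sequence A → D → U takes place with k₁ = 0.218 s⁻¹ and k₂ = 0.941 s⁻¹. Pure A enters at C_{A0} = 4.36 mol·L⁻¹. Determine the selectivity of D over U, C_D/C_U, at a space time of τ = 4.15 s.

0.242

Solving the coupled first-order balances gives C_D(τ) = [k₁/(k₂−k₁)]·C_{A0}·(e^(−k₁τ) − e^(−k₂τ)).
e^(−k₁τ) = e^(−0.218×4.15) = e^(−0.9047) = 0.4047; e^(−k₂τ) = e^(−3.905) = 0.02014.
C_D = 0.218×4.36/(0.941−0.218) × (0.4047−0.02014) = 1.315×0.3845 = 0.5055 mol·L⁻¹.
C_A = C_{A0}e^(−k₁τ) = 1.764 mol·L⁻¹, so C_U = C_{A0}−C_A−C_D = 2.090 mol·L⁻¹; C_D/C_U = 0.242.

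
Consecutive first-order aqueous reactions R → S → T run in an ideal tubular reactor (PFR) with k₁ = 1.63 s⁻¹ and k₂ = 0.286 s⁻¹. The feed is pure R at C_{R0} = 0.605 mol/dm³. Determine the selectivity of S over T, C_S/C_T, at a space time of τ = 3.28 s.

For first-order series with pure R initially, C_S(τ) = k₁C_{R0}/(k₂−k₁)·(e^(−k₁τ) − e^(−k₂τ)).
e^(−k₁τ) = e^(−1.63×3.28) = e^(−5.346) = 0.004765; e^(−k₂τ) = e^(−0.9381) = 0.3914.
C_S = 1.63×0.605/(0.286−1.63) × (0.004765−0.3914) = (-0.7337)×(-0.3866) = 0.2837 mol/dm³.
C_R = C_{R0}e^(−k₁τ) = 0.002883 mol/dm³, so C_T = C_{R0}−C_R−C_S = 0.3184 mol/dm³; C_S/C_T = 0.891.

0.891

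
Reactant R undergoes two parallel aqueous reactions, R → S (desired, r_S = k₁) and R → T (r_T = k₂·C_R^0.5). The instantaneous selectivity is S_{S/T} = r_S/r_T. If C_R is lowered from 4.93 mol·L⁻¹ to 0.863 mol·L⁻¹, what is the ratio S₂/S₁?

S_{S/T} = (k₁/k₂)·C_R^-0.5, so S₂/S₁ = (C_{R,2}/C_{R,1})^-0.5.
= (0.863/4.93)^(-0.5) = (0.1751)^(-0.5) = 2.39.

2.39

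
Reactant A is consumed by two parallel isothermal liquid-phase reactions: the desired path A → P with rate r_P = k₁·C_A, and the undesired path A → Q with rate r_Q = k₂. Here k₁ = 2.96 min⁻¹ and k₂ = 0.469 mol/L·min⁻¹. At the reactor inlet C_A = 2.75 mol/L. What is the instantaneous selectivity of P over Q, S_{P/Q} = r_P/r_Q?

17.4

S_{P/Q} = r_P/r_Q = (k₁·C_A)/(k₂) = (k₁/k₂)·C_A.
= (2.96×2.750) / (0.469) = 8.140/0.4690 = 17.4.
Since the desired path is higher order in A, keeping C_A high (PFR or concentrated feed) favours P.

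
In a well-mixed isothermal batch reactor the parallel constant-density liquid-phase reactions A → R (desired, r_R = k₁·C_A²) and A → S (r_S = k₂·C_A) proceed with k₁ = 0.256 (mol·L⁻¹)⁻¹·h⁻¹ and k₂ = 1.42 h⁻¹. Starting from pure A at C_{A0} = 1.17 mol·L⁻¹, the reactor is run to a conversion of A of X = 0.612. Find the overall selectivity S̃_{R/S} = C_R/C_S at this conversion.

0.145

C_A = C_{A0}(1−X) = 0.4540 mol·L⁻¹.
Along a PFR/batch, dC_S/dC_A = −r_S/(r_R+r_S) = −k₂/(k₂+k₁·C_A).
Integrating from C_{A0} to C_A: C_S = (1.42/0.256)·ln[(1.42+0.256·1.17)/(1.42+0.256·0.454)] = 5.547·ln(1.720/1.536) = 0.6253 mol·L⁻¹.
Then C_R = (C_{A0}−C_A) − C_S = 0.7160 − 0.6253 = 0.09077 mol·L⁻¹.
S̃_{R/S} = C_R/C_S = 0.09077/0.6253 = 0.145.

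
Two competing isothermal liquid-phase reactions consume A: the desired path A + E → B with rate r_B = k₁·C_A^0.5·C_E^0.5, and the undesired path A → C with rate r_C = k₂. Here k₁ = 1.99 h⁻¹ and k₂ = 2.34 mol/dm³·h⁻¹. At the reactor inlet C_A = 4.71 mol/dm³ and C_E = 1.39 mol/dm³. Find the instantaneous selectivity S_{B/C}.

2.18

S_{B/C} = r_B/r_C = (k₁·C_A^0.5·C_E^0.5)/(k₂) = (k₁/k₂)·C_A^0.5·C_E^0.5.
= (1.99×4.710^0.5×1.390^0.5) / (2.34) = 5.092/2.340 = 2.18.
Since the desired path is higher order in A, keeping C_A high (PFR or concentrated feed) favours B.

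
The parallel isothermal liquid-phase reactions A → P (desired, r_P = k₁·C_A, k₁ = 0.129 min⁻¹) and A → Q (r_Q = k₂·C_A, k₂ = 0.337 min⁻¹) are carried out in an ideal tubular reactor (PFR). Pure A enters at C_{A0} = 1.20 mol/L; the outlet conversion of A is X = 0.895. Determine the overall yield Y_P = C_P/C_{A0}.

C_A = C_{A0}(1−X) = 0.1260 mol/L.
Both paths are first order in A, so the instantaneous fraction to P is constant: dC_P/d(−C_A) = k₁/(k₁+k₂) = 0.2768.
C_P = 0.2768·(C_{A0}−C_A) = 0.2768×1.074 = 0.297 mol/L.
Y_P = C_P/C_{A0} = 0.2973/1.20 = 0.248.

0.248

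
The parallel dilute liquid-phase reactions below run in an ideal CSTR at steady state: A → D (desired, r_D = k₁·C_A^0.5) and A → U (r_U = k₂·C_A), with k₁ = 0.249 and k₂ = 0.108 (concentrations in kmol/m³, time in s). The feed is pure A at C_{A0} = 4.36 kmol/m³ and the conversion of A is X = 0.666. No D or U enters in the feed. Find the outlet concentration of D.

1.91 kmol/m³

Exit C_A = C_{A0}(1−X) = 4.36×0.334 = 1.456 kmol/m³.
A CSTR operates uniformly at the exit composition, giving r_D = 0.3005 and r_U = 0.1573 (each k·C_A^n at C_A = 1.456).
Fraction of consumed A going to D: r_D/(r_D+r_U) = 0.6564.
C_D = 0.6564·C_{A0}·X = 0.6564×4.36×0.666 = 1.91 kmol/m³.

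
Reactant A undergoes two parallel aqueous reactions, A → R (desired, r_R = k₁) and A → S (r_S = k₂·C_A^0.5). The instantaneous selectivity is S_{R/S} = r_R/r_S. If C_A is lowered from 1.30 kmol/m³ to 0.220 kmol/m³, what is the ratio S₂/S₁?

2.43

S_{R/S} = (k₁/k₂)·C_A^-0.5, so S₂/S₁ = (C_{A,2}/C_{A,1})^-0.5.
= (0.220/1.30)^(-0.5) = (0.1692)^(-0.5) = 2.43.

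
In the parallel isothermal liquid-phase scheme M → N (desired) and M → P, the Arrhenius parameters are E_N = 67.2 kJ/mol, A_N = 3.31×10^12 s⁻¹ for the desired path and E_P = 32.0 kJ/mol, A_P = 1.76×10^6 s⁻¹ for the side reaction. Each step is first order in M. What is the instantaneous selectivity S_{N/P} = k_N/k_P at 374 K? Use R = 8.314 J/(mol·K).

22.8

Since both paths have the same order in M, the concentration cancels and S_{N/P} = k_N/k_P = (A_N/A_P)·exp[(E_P−E_N)/(RT)].
(E_P−E_N)/(RT) = (32.0−67.2)×10³/(8.314×374) = -35200/3109 = -11.32.
k_N/k_P = (3.31×10^12/1.76×10^6)·exp(-11.32) = 1.881×10^6 × 1.212×10^-5 = 22.8.
Since E_N > E_P, raising the temperature improves selectivity toward N.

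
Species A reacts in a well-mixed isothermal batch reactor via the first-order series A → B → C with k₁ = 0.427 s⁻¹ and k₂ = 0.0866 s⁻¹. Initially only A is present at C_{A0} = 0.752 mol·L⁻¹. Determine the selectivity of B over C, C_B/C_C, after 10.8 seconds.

0.941

For first-order series with pure A initially, C_B(t) = k₁C_{A0}/(k₂−k₁)·(e^(−k₁t) − e^(−k₂t)).
e^(−k₁t) = e^(−0.427×10.8) = e^(−4.612) = 0.009936; e^(−k₂t) = e^(−0.9353) = 0.3925.
C_B = 0.427×0.752/(0.0866−0.427) × (0.009936−0.3925) = (-0.9433)×(-0.3825) = 0.3609 mol·L⁻¹.
C_A = C_{A0}e^(−k₁t) = 0.007472 mol·L⁻¹, so C_C = C_{A0}−C_A−C_B = 0.3837 mol·L⁻¹; C_B/C_C = 0.941.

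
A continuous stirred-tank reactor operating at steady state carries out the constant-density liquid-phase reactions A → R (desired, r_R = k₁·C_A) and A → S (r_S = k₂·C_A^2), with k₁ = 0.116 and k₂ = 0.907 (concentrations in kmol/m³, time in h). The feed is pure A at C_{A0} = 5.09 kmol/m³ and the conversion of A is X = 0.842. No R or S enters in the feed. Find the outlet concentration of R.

0.588 kmol/m³

Exit C_A = C_{A0}(1−X) = 5.09×0.158 = 0.8042 kmol/m³.
A CSTR operates uniformly at the exit composition, giving r_R = 0.09329 and r_S = 0.5866 (each k·C_A^n at C_A = 0.8042).
Fraction of consumed A going to R: r_R/(r_R+r_S) = 0.1372.
C_R = 0.1372·C_{A0}·X = 0.1372×5.09×0.842 = 0.588 kmol/m³.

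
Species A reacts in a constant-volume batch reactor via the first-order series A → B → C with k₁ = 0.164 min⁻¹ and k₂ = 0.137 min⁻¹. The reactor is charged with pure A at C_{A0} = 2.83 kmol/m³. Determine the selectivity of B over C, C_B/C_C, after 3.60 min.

Solving the coupled first-order balances gives C_B(t) = [k₁/(k₂−k₁)]·C_{A0}·(e^(−k₁t) − e^(−k₂t)).
e^(−k₁t) = e^(−0.164×3.60) = e^(−0.5904) = 0.5541; e^(−k₂t) = e^(−0.4932) = 0.6107.
C_B = 0.164×2.83/(0.137−0.164) × (0.5541−0.6107) = (-17.19)×(-0.05656) = 0.9723 kmol/m³.
C_A = C_{A0}e^(−k₁t) = 1.568 kmol/m³, so C_C = C_{A0}−C_A−C_B = 0.2896 kmol/m³; C_B/C_C = 3.36.

3.36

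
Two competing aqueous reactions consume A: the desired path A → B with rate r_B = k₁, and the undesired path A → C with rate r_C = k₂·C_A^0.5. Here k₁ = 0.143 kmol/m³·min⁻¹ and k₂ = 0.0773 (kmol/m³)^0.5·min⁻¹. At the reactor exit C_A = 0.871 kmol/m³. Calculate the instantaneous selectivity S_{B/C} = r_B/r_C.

1.98

S_{B/C} = r_B/r_C = (k₁)/(k₂·C_A^0.5) = (k₁/k₂)·C_A^-0.5.
= (0.143) / (0.0773×0.8710^0.5) = 0.1430/0.07214 = 1.98.
The undesired path is higher order in A, so low C_A (CSTR or dilute feed) favours B.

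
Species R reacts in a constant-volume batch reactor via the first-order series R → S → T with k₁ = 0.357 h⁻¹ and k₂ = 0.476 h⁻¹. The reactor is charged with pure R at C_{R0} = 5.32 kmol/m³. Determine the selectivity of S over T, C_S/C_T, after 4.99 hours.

0.374

For first-order series with pure R initially, C_S(t) = k₁C_{R0}/(k₂−k₁)·(e^(−k₁t) − e^(−k₂t)).
e^(−k₁t) = e^(−0.357×4.99) = e^(−1.781) = 0.1684; e^(−k₂t) = e^(−2.375) = 0.09299.
C_S = 0.357×5.32/(0.476−0.357) × (0.1684−0.09299) = 15.96×0.07540 = 1.203 kmol/m³.
C_R = C_{R0}e^(−k₁t) = 0.8959 kmol/m³, so C_T = C_{R0}−C_R−C_S = 3.221 kmol/m³; C_S/C_T = 0.374.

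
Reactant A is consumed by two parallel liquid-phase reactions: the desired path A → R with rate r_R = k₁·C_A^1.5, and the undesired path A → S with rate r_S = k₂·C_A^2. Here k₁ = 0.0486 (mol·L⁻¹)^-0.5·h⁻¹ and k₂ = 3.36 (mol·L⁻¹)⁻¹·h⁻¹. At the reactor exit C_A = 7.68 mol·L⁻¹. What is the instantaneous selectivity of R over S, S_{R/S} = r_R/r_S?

S_{R/S} = r_R/r_S = (k₁·C_A^1.5)/(k₂·C_A^2) = (k₁/k₂)·C_A^-0.5.
= (0.0486×7.680^1.5) / (3.36×7.680^2) = 1.034/198.2 = 0.00522.
The undesired path is higher order in A, so low C_A (CSTR or dilute feed) favours R.

0.00522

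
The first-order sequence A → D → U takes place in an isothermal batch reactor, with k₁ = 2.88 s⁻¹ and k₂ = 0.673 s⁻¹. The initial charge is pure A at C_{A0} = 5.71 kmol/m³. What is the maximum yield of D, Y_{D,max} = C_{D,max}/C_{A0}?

0.642

At the optimum, C_{D,max}/C_{A0} = (k₁/k₂)^[k₂/(k₂−k₁)].
= (2.88/0.673)^(0.673/(0.673−2.88)) = (4.279)^(-0.3049) = 0.6419.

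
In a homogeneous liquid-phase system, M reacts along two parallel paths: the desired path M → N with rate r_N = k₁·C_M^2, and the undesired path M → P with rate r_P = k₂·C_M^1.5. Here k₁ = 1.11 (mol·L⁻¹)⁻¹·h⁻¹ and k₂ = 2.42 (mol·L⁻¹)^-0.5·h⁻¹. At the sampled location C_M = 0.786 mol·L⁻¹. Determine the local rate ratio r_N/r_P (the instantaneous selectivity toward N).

S_{N/P} = r_N/r_P = (k₁·C_M^2)/(k₂·C_M^1.5) = (k₁/k₂)·C_M^0.5.
= (1.11×0.7860^2) / (2.42×0.7860^1.5) = 0.6858/1.686 = 0.407.
Since the desired path is higher order in M, keeping C_M high (PFR or concentrated feed) favours N.

0.407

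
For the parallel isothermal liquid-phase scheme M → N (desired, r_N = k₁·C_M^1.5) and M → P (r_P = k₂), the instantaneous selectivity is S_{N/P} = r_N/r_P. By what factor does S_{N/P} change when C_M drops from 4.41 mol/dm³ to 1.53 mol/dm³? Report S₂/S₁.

S_{N/P} = (k₁/k₂)·C_M^1.5, so S₂/S₁ = (C_{M,2}/C_{M,1})^1.5.
= (1.53/4.41)^1.5 = (0.3469)^1.5 = 0.204.

0.204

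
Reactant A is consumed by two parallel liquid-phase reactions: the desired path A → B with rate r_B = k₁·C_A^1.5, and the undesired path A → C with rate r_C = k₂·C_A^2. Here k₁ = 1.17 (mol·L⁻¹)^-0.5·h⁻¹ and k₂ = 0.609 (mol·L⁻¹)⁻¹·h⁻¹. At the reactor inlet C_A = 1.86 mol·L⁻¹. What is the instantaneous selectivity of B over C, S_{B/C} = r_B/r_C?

S_{B/C} = r_B/r_C = (k₁·C_A^1.5)/(k₂·C_A^2) = (k₁/k₂)·C_A^-0.5.
= (1.17×1.860^1.5) / (0.609×1.860^2) = 2.968/2.107 = 1.41.
The undesired path is higher order in A, so low C_A (CSTR or dilute feed) favours B.

1.41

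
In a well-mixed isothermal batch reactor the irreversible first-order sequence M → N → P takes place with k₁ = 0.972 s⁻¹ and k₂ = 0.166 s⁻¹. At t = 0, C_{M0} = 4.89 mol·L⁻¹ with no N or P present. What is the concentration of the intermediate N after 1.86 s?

3.36 mol·L⁻¹

The intermediate concentration in a first-order A→B→C sequence is C_N = k₁C_{M0}(e^(−k₁t) − e^(−k₂t))/(k₂−k₁).
e^(−k₁t) = e^(−0.972×1.86) = e^(−1.808) = 0.1640; e^(−k₂t) = e^(−0.3088) = 0.7344.
C_N = 0.972×4.89/(0.166−0.972) × (0.1640−0.7344) = (-5.897)×(-0.5704) = 3.363 mol·L⁻¹.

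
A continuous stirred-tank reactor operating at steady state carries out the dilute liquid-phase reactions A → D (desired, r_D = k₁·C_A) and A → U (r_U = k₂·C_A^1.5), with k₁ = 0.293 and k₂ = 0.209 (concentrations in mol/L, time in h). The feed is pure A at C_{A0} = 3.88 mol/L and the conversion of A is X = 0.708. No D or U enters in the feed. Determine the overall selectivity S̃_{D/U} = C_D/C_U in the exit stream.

1.32

Exit C_A = C_{A0}(1−X) = 3.88×0.292 = 1.133 mol/L.
In a CSTR the entire volume is at exit conditions, so r_D = 0.293×1.133 = 0.3320 and r_U = 0.209×1.133^1.5 = 0.2520.
Overall selectivity = C_D/C_U = r_Dτ/(r_Uτ) = r_D/r_U = 1.32.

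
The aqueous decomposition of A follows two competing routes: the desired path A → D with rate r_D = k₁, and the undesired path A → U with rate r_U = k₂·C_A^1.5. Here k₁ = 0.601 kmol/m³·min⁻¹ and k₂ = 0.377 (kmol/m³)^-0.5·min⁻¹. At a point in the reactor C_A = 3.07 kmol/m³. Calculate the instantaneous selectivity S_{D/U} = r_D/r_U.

S_{D/U} = r_D/r_U = (k₁)/(k₂·C_A^1.5) = (k₁/k₂)·C_A^-1.5.
= (0.601) / (0.377×3.070^1.5) = 0.6010/2.028 = 0.296.
The undesired path is higher order in A, so low C_A (CSTR or dilute feed) favours D.

0.296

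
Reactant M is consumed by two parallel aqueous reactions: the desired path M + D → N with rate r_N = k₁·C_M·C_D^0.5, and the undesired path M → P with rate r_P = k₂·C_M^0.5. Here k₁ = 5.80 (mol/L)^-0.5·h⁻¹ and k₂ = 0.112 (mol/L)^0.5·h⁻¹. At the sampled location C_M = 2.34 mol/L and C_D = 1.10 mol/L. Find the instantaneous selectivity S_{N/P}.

S_{N/P} = r_N/r_P = (k₁·C_M·C_D^0.5)/(k₂·C_M^0.5) = (k₁/k₂)·C_M^0.5·C_D^0.5.
= (5.80×2.340×1.100^0.5) / (0.112×2.340^0.5) = 14.23/0.1713 = 83.1.
Since the desired path is higher order in M, keeping C_M high (PFR or concentrated feed) favours N.

83.1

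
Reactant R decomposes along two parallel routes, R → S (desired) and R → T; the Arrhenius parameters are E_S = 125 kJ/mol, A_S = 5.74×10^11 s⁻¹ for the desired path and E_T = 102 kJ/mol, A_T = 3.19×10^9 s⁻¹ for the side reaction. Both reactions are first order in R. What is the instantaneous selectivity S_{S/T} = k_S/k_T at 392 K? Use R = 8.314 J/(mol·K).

0.155

k_S/k_T = (A_S/A_T)·exp[−(E_S−E_T)/(RT)] = (A_S/A_T)·exp[(E_T−E_S)/(RT)].
(E_T−E_S)/(RT) = (102−125)×10³/(8.314×392) = -23000/3259 = -7.057.
k_S/k_T = (5.74×10^11/3.19×10^9)·exp(-7.057) = 179.9 × 8.612×10^-4 = 0.155.
Since E_S > E_T, raising the temperature improves selectivity toward S.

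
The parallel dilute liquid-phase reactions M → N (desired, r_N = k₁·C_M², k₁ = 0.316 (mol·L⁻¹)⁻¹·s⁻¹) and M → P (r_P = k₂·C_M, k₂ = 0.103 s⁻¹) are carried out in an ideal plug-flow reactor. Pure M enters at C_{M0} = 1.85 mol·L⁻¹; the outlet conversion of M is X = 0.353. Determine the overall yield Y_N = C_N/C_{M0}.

C_M = C_{M0}(1−X) = 1.197 mol·L⁻¹.
Along a PFR/batch, dC_P/dC_M = −r_P/(r_N+r_P) = −k₂/(k₂+k₁·C_M).
Integrating from C_{M0} to C_M: C_P = (0.103/0.316)·ln[(0.103+0.316·1.85)/(0.103+0.316·1.20)] = 0.3259·ln(0.6876/0.4812) = 0.1163 mol·L⁻¹.
Then C_N = (C_{M0}−C_M) − C_P = 0.6530 − 0.1163 = 0.5367 mol·L⁻¹.
Y_N = C_N/C_{M0} = 0.5367/1.85 = 0.290.

0.290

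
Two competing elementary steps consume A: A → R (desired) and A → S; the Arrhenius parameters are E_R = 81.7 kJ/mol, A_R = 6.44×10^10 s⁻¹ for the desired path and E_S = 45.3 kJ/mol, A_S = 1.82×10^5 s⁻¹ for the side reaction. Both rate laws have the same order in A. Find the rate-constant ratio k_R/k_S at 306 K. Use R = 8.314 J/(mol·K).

With equal orders, S_{R/S} = k_R/k_S = (A_R/A_S)·exp[(E_S−E_R)/(RT)].
(E_S−E_R)/(RT) = (45.3−81.7)×10³/(8.314×306) = -36400/2544 = -14.31.
k_R/k_S = (6.44×10^10/1.82×10^5)·exp(-14.31) = 3.538×10^5 × 6.113×10^-7 = 0.216.
Since E_R > E_S, raising the temperature improves selectivity toward R.

0.216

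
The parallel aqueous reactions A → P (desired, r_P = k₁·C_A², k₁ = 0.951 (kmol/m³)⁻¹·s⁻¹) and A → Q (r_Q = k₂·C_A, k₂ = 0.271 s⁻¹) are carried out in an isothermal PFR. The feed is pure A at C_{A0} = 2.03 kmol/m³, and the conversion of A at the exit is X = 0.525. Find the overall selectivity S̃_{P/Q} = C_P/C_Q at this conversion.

5.06

C_A = C_{A0}(1−X) = 0.9642 kmol/m³.
Along a PFR/batch, dC_Q/dC_A = −r_Q/(r_P+r_Q) = −k₂/(k₂+k₁·C_A).
Integrating from C_{A0} to C_A: C_Q = (0.271/0.951)·ln[(0.271+0.951·2.03)/(0.271+0.951·0.964)] = 0.2850·ln(2.202/1.188) = 0.1758 kmol/m³.
Then C_P = (C_{A0}−C_A) − C_Q = 1.066 − 0.1758 = 0.8900 kmol/m³.
S̃_{P/Q} = C_P/C_Q = 0.8900/0.1758 = 5.06.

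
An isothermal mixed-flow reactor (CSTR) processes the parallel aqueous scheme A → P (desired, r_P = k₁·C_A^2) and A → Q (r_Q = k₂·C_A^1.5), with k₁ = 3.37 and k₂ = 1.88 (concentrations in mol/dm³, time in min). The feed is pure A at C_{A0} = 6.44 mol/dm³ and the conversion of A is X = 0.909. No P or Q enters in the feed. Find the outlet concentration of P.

3.39 mol/dm³

Exit C_A = C_{A0}(1−X) = 6.44×0.0910 = 0.5860 mol/dm³.
In a CSTR the entire volume is at exit conditions, so r_P = 3.37×0.5860^2 = 1.157 and r_Q = 1.88×0.5860^1.5 = 0.8434.
Fraction of consumed A going to P: r_P/(r_P+r_Q) = 0.5785.
C_P = 0.5785·C_{A0}·X = 0.5785×6.44×0.909 = 3.39 mol/dm³.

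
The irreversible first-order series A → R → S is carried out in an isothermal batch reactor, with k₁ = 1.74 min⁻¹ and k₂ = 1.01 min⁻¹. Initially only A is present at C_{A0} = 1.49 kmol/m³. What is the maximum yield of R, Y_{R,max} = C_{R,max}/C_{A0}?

For a first-order series the maximum intermediate yield is C_{R,max}/C_{A0} = (k₁/k₂)^[k₂/(k₂−k₁)].
= (1.74/1.01)^(1.01/(1.01−1.74)) = (1.723)^(-1.384) = 0.4712.

0.471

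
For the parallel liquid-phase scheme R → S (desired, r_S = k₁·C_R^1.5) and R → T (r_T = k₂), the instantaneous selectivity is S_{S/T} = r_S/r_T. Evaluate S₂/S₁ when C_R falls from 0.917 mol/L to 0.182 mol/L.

S_{S/T} = (k₁/k₂)·C_R^1.5, so S₂/S₁ = (C_{R,2}/C_{R,1})^1.5.
= (0.182/0.917)^1.5 = (0.1985)^1.5 = 0.0884.

0.0884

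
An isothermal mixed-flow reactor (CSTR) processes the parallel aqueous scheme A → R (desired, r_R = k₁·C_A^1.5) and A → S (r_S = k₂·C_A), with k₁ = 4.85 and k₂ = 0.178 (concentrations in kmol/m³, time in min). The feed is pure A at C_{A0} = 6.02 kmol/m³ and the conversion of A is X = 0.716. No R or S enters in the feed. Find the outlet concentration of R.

Exit C_A = C_{A0}(1−X) = 6.02×0.284 = 1.710 kmol/m³.
A CSTR operates uniformly at the exit composition, giving r_R = 10.84 and r_S = 0.3043 (each k·C_A^n at C_A = 1.710).
Fraction of consumed A going to R: r_R/(r_R+r_S) = 0.9727.
C_R = 0.9727·C_{A0}·X = 0.9727×6.02×0.716 = 4.19 kmol/m³.

4.19 kmol/m³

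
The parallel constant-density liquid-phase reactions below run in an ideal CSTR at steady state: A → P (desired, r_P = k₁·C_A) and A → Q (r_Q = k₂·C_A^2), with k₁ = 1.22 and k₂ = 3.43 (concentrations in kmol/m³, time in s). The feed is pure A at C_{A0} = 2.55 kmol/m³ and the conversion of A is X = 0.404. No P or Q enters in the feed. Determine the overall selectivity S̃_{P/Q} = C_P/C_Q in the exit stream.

Exit C_A = C_{A0}(1−X) = 2.55×0.596 = 1.520 kmol/m³.
A CSTR operates uniformly at the exit composition, giving r_P = 1.854 and r_Q = 7.923 (each k·C_A^n at C_A = 1.520).
Overall selectivity = C_P/C_Q = r_Pτ/(r_Qτ) = r_P/r_Q = 0.234.

0.234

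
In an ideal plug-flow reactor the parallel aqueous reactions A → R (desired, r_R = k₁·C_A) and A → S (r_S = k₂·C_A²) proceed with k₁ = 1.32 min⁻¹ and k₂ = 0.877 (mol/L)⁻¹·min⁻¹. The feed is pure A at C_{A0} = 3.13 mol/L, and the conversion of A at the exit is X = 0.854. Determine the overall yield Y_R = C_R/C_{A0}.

C_A = C_{A0}(1−X) = 0.4570 mol/L.
Along a PFR/batch, dC_R/dC_A = −r_R/(r_R+r_S) = −k₁/(k₁+k₂·C_A).
Integrating from C_{A0} to C_A: C_R = (1.32/0.877)·ln[(1.32+0.877·3.13)/(1.32+0.877·0.457)] = 1.505·ln(4.065/1.721) = 1.294 mol/L.
Y_R = C_R/C_{A0} = 1.294/3.13 = 0.413.

0.413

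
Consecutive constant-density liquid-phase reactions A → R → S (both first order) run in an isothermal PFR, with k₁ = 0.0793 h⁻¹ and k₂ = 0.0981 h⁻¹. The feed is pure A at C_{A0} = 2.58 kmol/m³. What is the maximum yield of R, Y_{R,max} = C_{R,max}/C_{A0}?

0.330

Evaluating C_R at τ_opt = ln(k₂/k₁)/(k₂−k₁) gives C_{R,max}/C_{A0} = (k₁/k₂)^[k₂/(k₂−k₁)].
= (0.0793/0.0981)^(0.0981/(0.0981−0.0793)) = (0.8084)^(5.218) = 0.3295.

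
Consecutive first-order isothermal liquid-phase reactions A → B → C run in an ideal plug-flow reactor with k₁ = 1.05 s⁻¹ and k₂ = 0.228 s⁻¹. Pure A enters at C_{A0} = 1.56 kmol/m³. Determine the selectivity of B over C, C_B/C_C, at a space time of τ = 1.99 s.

For first-order series with pure A initially, C_B(τ) = k₁C_{A0}/(k₂−k₁)·(e^(−k₁τ) − e^(−k₂τ)).
e^(−k₁τ) = e^(−1.05×1.99) = e^(−2.090) = 0.1237; e^(−k₂τ) = e^(−0.4537) = 0.6353.
C_B = 1.05×1.56/(0.228−1.05) × (0.1237−0.6353) = (-1.993)×(-0.5115) = 1.019 kmol/m³.
C_A = C_{A0}e^(−k₁τ) = 0.1930 kmol/m³, so C_C = C_{A0}−C_A−C_B = 0.3477 kmol/m³; C_B/C_C = 2.93.

2.93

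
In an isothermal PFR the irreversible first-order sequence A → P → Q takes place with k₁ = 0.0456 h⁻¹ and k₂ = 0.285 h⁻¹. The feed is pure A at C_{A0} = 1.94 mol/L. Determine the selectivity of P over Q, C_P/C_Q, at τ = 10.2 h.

For first-order series with pure A initially, C_P(τ) = k₁C_{A0}/(k₂−k₁)·(e^(−k₁τ) − e^(−k₂τ)).
e^(−k₁τ) = e^(−0.0456×10.2) = e^(−0.4651) = 0.6281; e^(−k₂τ) = e^(−2.907) = 0.05464.
C_P = 0.0456×1.94/(0.285−0.0456) × (0.6281−0.05464) = 0.3695×0.5734 = 0.2119 mol/L.
C_A = C_{A0}e^(−k₁τ) = 1.218 mol/L, so C_Q = C_{A0}−C_A−C_P = 0.5097 mol/L; C_P/C_Q = 0.416.

0.416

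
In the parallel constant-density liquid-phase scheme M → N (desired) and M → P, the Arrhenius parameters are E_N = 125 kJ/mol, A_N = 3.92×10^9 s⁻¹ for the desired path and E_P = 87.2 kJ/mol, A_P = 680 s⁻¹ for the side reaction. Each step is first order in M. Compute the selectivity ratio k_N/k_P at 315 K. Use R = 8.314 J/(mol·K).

With equal orders, S_{N/P} = k_N/k_P = (A_N/A_P)·exp[(E_P−E_N)/(RT)].
(E_P−E_N)/(RT) = (87.2−125)×10³/(8.314×315) = -37800/2619 = -14.43.
k_N/k_P = (3.92×10^9/680)·exp(-14.43) = 5.765×10^6 × 5.390×10^-7 = 3.11.
Since E_N > E_P, raising the temperature improves selectivity toward N.

3.11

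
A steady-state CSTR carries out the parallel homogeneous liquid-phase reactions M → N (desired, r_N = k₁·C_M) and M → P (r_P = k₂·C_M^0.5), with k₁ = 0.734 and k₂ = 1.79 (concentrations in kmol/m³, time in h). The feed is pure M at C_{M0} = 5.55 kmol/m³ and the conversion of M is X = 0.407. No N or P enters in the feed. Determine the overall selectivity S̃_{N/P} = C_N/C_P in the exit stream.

Exit C_M = C_{M0}(1−X) = 5.55×0.593 = 3.291 kmol/m³.
A CSTR operates uniformly at the exit composition, giving r_N = 2.416 and r_P = 3.247 (each k·C_M^n at C_M = 3.291).
Overall selectivity = C_N/C_P = r_Nτ/(r_Pτ) = r_N/r_P = 0.744.

0.744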